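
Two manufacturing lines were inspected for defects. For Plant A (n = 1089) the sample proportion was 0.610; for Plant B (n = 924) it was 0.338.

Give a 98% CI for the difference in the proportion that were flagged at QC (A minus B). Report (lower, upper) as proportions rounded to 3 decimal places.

The two standard errors are √(0.6100×0.3900/1089) = 0.01478 and √(0.3380×0.6620/924) = 0.01556.
Because the samples are independent, SE_diff = √(0.01478² + 0.01556²) = 0.02146.
Using z* = 2.326 for 98%, ME = 2.326 × 0.02146 = 0.04992.
p̂₁ − p̂₂ = 0.2720; interval 0.2720 ± 0.04992 gives (0.222, 0.322).

(0.222, 0.322)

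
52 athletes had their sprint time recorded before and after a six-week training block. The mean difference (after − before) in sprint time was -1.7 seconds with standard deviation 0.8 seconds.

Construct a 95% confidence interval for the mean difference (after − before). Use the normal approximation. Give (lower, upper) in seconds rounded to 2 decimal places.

(-1.92, -1.48)

This is a matched-pairs design, so SE = s_d/√n = 0.8/√52 = 0.1109.
Margin = 1.960 × 0.1109 = 0.2174; the interval is -1.7 ± 0.2174 = (-1.92, -1.48).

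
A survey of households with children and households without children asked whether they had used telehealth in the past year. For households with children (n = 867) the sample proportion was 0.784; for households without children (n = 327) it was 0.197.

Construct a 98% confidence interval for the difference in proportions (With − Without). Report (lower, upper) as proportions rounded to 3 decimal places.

SE₁ = √(p̂₁(1−p̂₁)/n₁) = √(0.7840·0.2160/867) = 0.01398; SE₂ = √(0.1970·0.8030/327) = 0.02199.
Independent samples: SE of the difference = √(SE₁² + SE₂²) = √(0.0001954404 + 0.0004835601) = 0.02606.
z* for 98% confidence is 2.326, so the margin of error is 2.326 × 0.02606 = 0.06062.
Point estimate p̂₁ − p̂₂ = 0.7840 − 0.1970 = 0.5870.
0.5870 ± 0.06062 → (0.526, 0.648).

(0.526, 0.648)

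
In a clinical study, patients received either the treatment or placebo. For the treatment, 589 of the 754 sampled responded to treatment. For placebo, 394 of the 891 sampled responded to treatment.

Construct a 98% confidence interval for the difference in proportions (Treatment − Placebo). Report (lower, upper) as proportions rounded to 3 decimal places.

(0.287, 0.391)

p̂₁ = 589/754 = 0.7812 and p̂₂ = 394/891 = 0.4422.
SE₁ = √(p̂₁(1−p̂₁)/n₁) = √(0.7812·0.2188/754) = 0.01506; SE₂ = √(0.4422·0.5578/891) = 0.01664.
Independent samples: SE of the difference = √(SE₁² + SE₂²) = √(0.0002268036 + 0.0002768896) = 0.02244.
z* for 98% confidence is 2.326, so the margin of error is 2.326 × 0.02244 = 0.05220.
Point estimate p̂₁ − p̂₂ = 0.7812 − 0.4422 = 0.3390.
0.3390 ± 0.05220 → (0.287, 0.391).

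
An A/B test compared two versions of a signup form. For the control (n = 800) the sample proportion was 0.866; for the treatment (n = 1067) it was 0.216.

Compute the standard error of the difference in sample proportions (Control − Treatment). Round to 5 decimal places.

0.01743

Each SE is √(p̂(1−p̂)/n): √(0.8660·0.1340/800) = 0.01204 and √(0.2160·0.7840/1067) = 0.01260.
SE(p̂₁ − p̂₂) = √(SE₁² + SE₂²) = √(0.0001449616 + 0.00015876) = 0.01743, since the two samples are independent.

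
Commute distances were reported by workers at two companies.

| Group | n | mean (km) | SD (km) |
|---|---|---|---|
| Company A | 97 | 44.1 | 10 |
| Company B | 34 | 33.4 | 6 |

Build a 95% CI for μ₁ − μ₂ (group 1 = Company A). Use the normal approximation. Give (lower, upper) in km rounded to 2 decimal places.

Standard errors of each mean: 10/√97 = 1.0153 and 6/√34 = 1.0290.
SE(x̄₁ − x̄₂) = √(1.0153² + 1.0290²) = 1.4456 for independent samples with unequal variances.
With z* = 1.960, the margin is 1.960 × 1.4456 = 2.8334.
x̄₁ − x̄₂ = 44.1 − 33.4 = 10.7000; the interval is 10.7000 ± 2.8334 = (7.87, 13.53).

(7.87, 13.53)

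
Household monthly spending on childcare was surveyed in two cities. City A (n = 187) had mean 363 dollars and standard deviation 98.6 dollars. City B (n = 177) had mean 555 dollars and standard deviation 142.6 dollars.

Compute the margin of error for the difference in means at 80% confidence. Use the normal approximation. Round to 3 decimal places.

Standard errors of each mean: 98.6/√187 = 7.2103 and 142.6/√177 = 10.7185.
SE(x̄₁ − x̄₂) = √(7.2103² + 10.7185²) = 12.9180 for independent samples with unequal variances.
With z* = 1.282, the margin is 1.282 × 12.9180 = 16.5609.

16.561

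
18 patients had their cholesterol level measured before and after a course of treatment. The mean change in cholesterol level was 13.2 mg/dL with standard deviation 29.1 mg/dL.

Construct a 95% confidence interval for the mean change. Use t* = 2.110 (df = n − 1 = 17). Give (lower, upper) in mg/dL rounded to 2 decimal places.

(-1.27, 27.67)

This is a matched-pairs design, so SE = s_d/√n = 29.1/√18 = 6.8589.
Margin = 2.110 × 6.8589 = 14.4723; the interval is 13.2 ± 14.4723 = (-1.27, 27.67).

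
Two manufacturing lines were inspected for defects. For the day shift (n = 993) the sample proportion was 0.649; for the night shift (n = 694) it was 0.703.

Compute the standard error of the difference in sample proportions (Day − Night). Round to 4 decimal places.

SE₁ = √(p̂₁(1−p̂₁)/n₁) = √(0.6490·0.3510/993) = 0.01515; SE₂ = √(0.7030·0.2970/694) = 0.01735.
Independent samples: SE of the difference = √(SE₁² + SE₂²) = √(0.0002295225 + 0.0003010225) = 0.02303.

0.0230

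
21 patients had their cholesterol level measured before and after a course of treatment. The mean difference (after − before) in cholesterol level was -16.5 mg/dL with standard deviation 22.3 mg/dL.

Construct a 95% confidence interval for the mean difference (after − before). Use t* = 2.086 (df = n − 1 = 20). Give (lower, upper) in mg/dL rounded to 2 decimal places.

(-26.65, -6.35)

Paired design: SE = s_d/√n = 22.3/√21 = 4.8663.
t* = 2.086; margin of error = 2.086 × 4.8663 = 10.1511.
-16.5 ± 10.1511 → (-26.65, -6.35).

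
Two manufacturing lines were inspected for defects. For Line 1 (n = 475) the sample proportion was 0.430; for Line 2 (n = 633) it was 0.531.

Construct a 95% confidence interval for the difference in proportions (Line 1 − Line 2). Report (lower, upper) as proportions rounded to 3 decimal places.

(-0.160, -0.042)

Each SE is √(p̂(1−p̂)/n): √(0.4300·0.5700/475) = 0.02272 and √(0.5310·0.4690/633) = 0.01983.
SE(p̂₁ − p̂₂) = √(SE₁² + SE₂²) = √(0.0005161984 + 0.0003932289) = 0.03016, since the two samples are independent.
At 95% confidence z* = 1.960; margin = 1.960 × 0.03016 = 0.05911.
The difference is 0.4300 − 0.5310 = -0.1010, so the interval is -0.1010 ± 0.05911 = (-0.160, -0.042).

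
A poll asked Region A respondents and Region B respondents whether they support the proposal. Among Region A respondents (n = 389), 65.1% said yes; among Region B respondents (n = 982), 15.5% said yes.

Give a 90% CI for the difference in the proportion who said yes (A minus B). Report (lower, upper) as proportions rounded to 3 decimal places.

The two standard errors are √(0.6510×0.3490/389) = 0.02417 and √(0.1550×0.8450/982) = 0.01155.
Because the samples are independent, SE_diff = √(0.02417² + 0.01155²) = 0.02679.
Using z* = 1.645 for 90%, ME = 1.645 × 0.02679 = 0.04407.
p̂₁ − p̂₂ = 0.4960; interval 0.4960 ± 0.04407 gives (0.452, 0.540).

(0.452, 0.540)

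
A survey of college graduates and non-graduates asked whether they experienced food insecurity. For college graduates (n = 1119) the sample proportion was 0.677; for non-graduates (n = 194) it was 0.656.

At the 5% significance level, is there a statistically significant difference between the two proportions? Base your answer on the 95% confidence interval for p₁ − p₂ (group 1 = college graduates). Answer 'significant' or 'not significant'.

not significant

Each SE is √(p̂(1−p̂)/n): √(0.6770·0.3230/1119) = 0.01398 and √(0.6560·0.3440/194) = 0.03411.
SE(p̂₁ − p̂₂) = √(SE₁² + SE₂²) = √(0.0001954404 + 0.0011634921) = 0.03686, since the two samples are independent.
At 95% confidence z* = 1.960; margin = 1.960 × 0.03686 = 0.07225.
The difference is 0.6770 − 0.6560 = 0.0210, so the interval is 0.0210 ± 0.07225 = (-0.05125, 0.09325).
The interval (-0.05125, 0.09325) contains 0, so the difference is not significant.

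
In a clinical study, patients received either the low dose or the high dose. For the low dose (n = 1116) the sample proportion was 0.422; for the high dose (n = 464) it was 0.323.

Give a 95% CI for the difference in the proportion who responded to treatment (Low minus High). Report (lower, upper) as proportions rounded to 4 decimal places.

The two standard errors are √(0.4220×0.5780/1116) = 0.01478 and √(0.3230×0.6770/464) = 0.02171.
Because the samples are independent, SE_diff = √(0.01478² + 0.02171²) = 0.02626.
Using z* = 1.960 for 95%, ME = 1.960 × 0.02626 = 0.05147.
p̂₁ − p̂₂ = 0.0990; interval 0.0990 ± 0.05147 gives (0.0475, 0.1505).

(0.0475, 0.1505)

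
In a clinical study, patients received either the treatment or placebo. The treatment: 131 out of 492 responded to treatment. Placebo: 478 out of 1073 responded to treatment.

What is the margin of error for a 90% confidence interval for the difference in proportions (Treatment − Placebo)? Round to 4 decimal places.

0.0412

Sample proportions: 131/492 = 0.2663, 478/1073 = 0.4455.
Each SE is √(p̂(1−p̂)/n): √(0.2663·0.7337/492) = 0.01993 and √(0.4455·0.5545/1073) = 0.01517.
SE(p̂₁ − p̂₂) = √(SE₁² + SE₂²) = √(0.0003972049 + 0.0002301289) = 0.02505, since the two samples are independent.
At 90% confidence z* = 1.645; margin = 1.645 × 0.02505 = 0.04121.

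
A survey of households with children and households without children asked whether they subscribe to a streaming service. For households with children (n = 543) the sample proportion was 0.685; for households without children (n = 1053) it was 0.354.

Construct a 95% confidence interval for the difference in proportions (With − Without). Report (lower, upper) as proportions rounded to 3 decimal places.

SE₁ = √(p̂₁(1−p̂₁)/n₁) = √(0.6850·0.3150/543) = 0.01993; SE₂ = √(0.3540·0.6460/1053) = 0.01474.
Independent samples: SE of the difference = √(SE₁² + SE₂²) = √(0.0003972049 + 0.0002172676) = 0.02479.
z* for 95% confidence is 1.960, so the margin of error is 1.960 × 0.02479 = 0.04859.
Point estimate p̂₁ − p̂₂ = 0.6850 − 0.3540 = 0.3310.
0.3310 ± 0.04859 → (0.282, 0.380).

(0.282, 0.380)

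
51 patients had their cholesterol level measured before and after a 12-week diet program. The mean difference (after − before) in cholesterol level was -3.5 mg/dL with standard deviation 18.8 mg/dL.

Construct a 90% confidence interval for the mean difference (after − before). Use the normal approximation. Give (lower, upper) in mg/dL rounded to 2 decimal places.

(-7.83, 0.83)

This is a matched-pairs design, so SE = s_d/√n = 18.8/√51 = 2.6325.
Margin = 1.645 × 2.6325 = 4.3305; the interval is -3.5 ± 4.3305 = (-7.83, 0.83).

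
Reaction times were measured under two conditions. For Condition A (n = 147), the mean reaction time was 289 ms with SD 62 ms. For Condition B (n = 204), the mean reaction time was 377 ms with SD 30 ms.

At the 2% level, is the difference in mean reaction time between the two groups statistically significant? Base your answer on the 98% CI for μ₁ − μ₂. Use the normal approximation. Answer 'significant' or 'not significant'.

significant

Per-group SEs: s₁/√n₁ = 62/√147 = 5.1137, s₂/√n₂ = 30/√204 = 2.1004.
Unpooled SE of the difference: √(26.14992769 + 4.41168016) = 5.5283.
Margin of error = z* · SE = 2.326 × 5.5283 = 12.8588.
x̄₁ − x̄₂ = 289 − 377 = -88.0000.
CI: -88.0000 ± 12.8588 = (-100.8588, -75.1412).
The interval (-100.8588, -75.1412) does not contain 0, so the difference is significant.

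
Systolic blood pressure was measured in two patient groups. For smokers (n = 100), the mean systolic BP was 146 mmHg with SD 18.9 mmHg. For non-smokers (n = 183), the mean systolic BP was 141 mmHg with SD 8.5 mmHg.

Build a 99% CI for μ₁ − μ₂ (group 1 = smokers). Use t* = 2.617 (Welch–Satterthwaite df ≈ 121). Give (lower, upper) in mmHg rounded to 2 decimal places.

(-0.21, 10.21)

Per-group SEs: s₁/√n₁ = 18.9/√100 = 1.8900, s₂/√n₂ = 8.5/√183 = 0.6283.
Unpooled SE of the difference: √(3.5721 + 0.39476089) = 1.9917.
Margin of error = t* · SE = 2.617 × 1.9917 = 5.2123.
x̄₁ − x̄₂ = 146 − 141 = 5.0000.
CI: 5.0000 ± 5.2123 = (-0.21, 10.21).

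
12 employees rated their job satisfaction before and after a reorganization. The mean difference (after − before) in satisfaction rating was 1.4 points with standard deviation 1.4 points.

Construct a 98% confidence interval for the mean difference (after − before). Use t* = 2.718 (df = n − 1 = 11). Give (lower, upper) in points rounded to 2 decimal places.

(0.30, 2.50)

Paired design: SE = s_d/√n = 1.4/√12 = 0.4041.
t* = 2.718; margin of error = 2.718 × 0.4041 = 1.0983.
1.4 ± 1.0983 → (0.30, 2.50).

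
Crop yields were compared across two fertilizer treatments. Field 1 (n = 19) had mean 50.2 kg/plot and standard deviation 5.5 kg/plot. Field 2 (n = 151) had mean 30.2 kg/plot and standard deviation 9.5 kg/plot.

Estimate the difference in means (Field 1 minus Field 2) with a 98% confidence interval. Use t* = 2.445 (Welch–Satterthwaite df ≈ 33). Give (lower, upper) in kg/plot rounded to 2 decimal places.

Per-group SEs: s₁/√n₁ = 5.5/√19 = 1.2618, s₂/√n₂ = 9.5/√151 = 0.7731.
Unpooled SE of the difference: √(1.59213924 + 0.59768361) = 1.4798.
Margin of error = t* · SE = 2.445 × 1.4798 = 3.6181.
x̄₁ − x̄₂ = 50.2 − 30.2 = 20.0000.
CI: 20.0000 ± 3.6181 = (16.38, 23.62).

(16.38, 23.62)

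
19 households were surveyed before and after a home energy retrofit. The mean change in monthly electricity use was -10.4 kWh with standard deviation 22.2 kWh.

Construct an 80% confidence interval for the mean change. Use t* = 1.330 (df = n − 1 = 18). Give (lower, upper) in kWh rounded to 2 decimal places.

This is a matched-pairs design, so SE = s_d/√n = 22.2/√19 = 5.0930.
Margin = 1.330 × 5.0930 = 6.7737; the interval is -10.4 ± 6.7737 = (-17.17, -3.63).

(-17.17, -3.63)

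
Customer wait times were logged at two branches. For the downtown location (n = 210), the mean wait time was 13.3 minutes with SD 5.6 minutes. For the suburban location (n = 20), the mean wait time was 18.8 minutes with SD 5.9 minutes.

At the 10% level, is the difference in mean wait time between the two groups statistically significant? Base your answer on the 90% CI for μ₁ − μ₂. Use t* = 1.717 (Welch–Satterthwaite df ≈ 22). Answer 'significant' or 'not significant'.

SE₁ = s₁/√n₁ = 5.6/√210 = 0.3864; SE₂ = 5.9/√20 = 1.3193.
Independent samples, unequal variances: SE_diff = √(SE₁² + SE₂²) = √(0.14930496 + 1.74055249) = 1.3747.
t* = 1.717, so margin of error = 1.717 × 1.3747 = 2.3604.
Difference in means = 13.3 − 18.8 = -5.5000.
-5.5000 ± 2.3604 → (-7.8604, -3.1396).
The interval (-7.8604, -3.1396) does not contain 0, so the difference is significant.

significant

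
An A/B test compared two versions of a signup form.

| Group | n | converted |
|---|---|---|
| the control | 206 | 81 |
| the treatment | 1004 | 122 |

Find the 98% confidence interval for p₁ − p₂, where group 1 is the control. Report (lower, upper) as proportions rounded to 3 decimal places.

First, p̂₁ = 81/206 = 0.3932; p̂₂ = 122/1004 = 0.1215.
The two standard errors are √(0.3932×0.6068/206) = 0.03403 and √(0.1215×0.8785/1004) = 0.01031.
Because the samples are independent, SE_diff = √(0.03403² + 0.01031²) = 0.03556.
Using z* = 2.326 for 98%, ME = 2.326 × 0.03556 = 0.08271.
p̂₁ − p̂₂ = 0.2717; interval 0.2717 ± 0.08271 gives (0.189, 0.354).

(0.189, 0.354)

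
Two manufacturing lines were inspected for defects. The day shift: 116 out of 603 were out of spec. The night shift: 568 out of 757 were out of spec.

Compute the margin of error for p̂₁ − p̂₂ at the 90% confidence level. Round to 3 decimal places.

0.037

First, p̂₁ = 116/603 = 0.1924; p̂₂ = 568/757 = 0.7503.
The two standard errors are √(0.1924×0.8076/603) = 0.01605 and √(0.7503×0.2497/757) = 0.01573.
Because the samples are independent, SE_diff = √(0.01605² + 0.01573²) = 0.02247.
Using z* = 1.645 for 90%, ME = 1.645 × 0.02247 = 0.03696.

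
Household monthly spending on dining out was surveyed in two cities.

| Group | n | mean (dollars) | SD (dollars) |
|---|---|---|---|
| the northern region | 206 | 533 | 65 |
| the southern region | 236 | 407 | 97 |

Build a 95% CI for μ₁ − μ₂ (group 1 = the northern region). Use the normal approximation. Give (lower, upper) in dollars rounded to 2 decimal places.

Standard errors of each mean: 65/√206 = 4.5288 and 97/√236 = 6.3142.
SE(x̄₁ − x̄₂) = √(4.5288² + 6.3142²) = 7.7704 for independent samples with unequal variances.
With z* = 1.960, the margin is 1.960 × 7.7704 = 15.2300.
x̄₁ − x̄₂ = 533 − 407 = 126.0000; the interval is 126.0000 ± 15.2300 = (110.77, 141.23).

(110.77, 141.23)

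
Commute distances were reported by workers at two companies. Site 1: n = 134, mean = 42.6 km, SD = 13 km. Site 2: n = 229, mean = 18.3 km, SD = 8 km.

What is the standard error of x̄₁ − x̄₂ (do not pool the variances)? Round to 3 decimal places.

1.241

Standard errors of each mean: 13/√134 = 1.1230 and 8/√229 = 0.5287.
SE(x̄₁ − x̄₂) = √(1.1230² + 0.5287²) = 1.2412 for independent samples with unequal variances.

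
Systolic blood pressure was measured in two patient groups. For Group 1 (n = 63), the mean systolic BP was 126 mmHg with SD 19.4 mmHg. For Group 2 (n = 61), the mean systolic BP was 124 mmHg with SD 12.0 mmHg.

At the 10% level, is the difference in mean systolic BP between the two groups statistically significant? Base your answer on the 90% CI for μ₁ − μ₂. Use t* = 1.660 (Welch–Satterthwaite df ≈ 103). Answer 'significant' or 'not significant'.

Per-group SEs: s₁/√n₁ = 19.4/√63 = 2.4442, s₂/√n₂ = 12.0/√61 = 1.5364.
Unpooled SE of the difference: √(5.97411364 + 2.36052496) = 2.8870.
Margin of error = t* · SE = 1.660 × 2.8870 = 4.7924.
x̄₁ − x̄₂ = 126 − 124 = 2.0000.
CI: 2.0000 ± 4.7924 = (-2.7924, 6.7924).
The interval (-2.7924, 6.7924) contains 0, so the difference is not significant.

not significant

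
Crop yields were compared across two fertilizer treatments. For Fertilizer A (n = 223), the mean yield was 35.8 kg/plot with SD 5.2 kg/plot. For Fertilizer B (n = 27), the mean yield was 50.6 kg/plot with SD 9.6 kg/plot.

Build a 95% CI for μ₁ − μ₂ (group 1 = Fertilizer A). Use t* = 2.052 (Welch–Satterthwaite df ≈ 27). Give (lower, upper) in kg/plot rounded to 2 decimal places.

Standard errors of each mean: 5.2/√223 = 0.3482 and 9.6/√27 = 1.8475.
SE(x̄₁ − x̄₂) = √(0.3482² + 1.8475²) = 1.8800 for independent samples with unequal variances.
With t* = 2.052, the margin is 2.052 × 1.8800 = 3.8578.
x̄₁ − x̄₂ = 35.8 − 50.6 = -14.8000; the interval is -14.8000 ± 3.8578 = (-18.66, -10.94).

(-18.66, -10.94)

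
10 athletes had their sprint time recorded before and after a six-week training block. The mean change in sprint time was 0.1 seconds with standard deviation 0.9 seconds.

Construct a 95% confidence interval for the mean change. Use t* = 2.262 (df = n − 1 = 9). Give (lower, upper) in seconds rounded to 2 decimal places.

Paired design: SE = s_d/√n = 0.9/√10 = 0.2846.
t* = 2.262; margin of error = 2.262 × 0.2846 = 0.6438.
0.1 ± 0.6438 → (-0.54, 0.74).

(-0.54, 0.74)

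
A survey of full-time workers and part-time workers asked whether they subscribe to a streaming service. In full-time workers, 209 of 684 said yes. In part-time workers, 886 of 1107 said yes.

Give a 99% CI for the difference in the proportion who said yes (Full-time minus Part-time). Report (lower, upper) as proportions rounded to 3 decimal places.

p̂₁ = 209/684 = 0.3056 and p̂₂ = 886/1107 = 0.8004.
SE₁ = √(p̂₁(1−p̂₁)/n₁) = √(0.3056·0.6944/684) = 0.01761; SE₂ = √(0.8004·0.1996/1107) = 0.01201.
Independent samples: SE of the difference = √(SE₁² + SE₂²) = √(0.0003101121 + 0.0001442401) = 0.02132.
z* for 99% confidence is 2.576, so the margin of error is 2.576 × 0.02132 = 0.05492.
Point estimate p̂₁ − p̂₂ = 0.3056 − 0.8004 = -0.4948.
-0.4948 ± 0.05492 → (-0.550, -0.440).

(-0.550, -0.440)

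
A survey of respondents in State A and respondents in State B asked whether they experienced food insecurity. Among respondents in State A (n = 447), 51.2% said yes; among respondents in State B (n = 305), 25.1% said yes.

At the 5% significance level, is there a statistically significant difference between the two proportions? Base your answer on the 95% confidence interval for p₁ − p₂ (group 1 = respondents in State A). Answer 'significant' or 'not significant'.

Each SE is √(p̂(1−p̂)/n): √(0.5120·0.4880/447) = 0.02364 and √(0.2510·0.7490/305) = 0.02483.
SE(p̂₁ − p̂₂) = √(SE₁² + SE₂²) = √(0.0005588496 + 0.0006165289) = 0.03428, since the two samples are independent.
At 95% confidence z* = 1.960; margin = 1.960 × 0.03428 = 0.06719.
The difference is 0.5120 − 0.2510 = 0.2610, so the interval is 0.2610 ± 0.06719 = (0.19381, 0.32819).
The interval (0.19381, 0.32819) does not contain 0, so the difference is significant.

significant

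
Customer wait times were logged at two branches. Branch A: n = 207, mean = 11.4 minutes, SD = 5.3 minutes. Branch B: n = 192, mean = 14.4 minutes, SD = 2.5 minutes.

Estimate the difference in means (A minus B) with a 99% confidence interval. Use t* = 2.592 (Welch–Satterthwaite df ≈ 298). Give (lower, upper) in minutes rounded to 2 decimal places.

SE₁ = s₁/√n₁ = 5.3/√207 = 0.3684; SE₂ = 2.5/√192 = 0.1804.
Independent samples, unequal variances: SE_diff = √(SE₁² + SE₂²) = √(0.13571856 + 0.03254416) = 0.4102.
t* = 2.592, so margin of error = 2.592 × 0.4102 = 1.0632.
Difference in means = 11.4 − 14.4 = -3.0000.
-3.0000 ± 1.0632 → (-4.06, -1.94).

(-4.06, -1.94)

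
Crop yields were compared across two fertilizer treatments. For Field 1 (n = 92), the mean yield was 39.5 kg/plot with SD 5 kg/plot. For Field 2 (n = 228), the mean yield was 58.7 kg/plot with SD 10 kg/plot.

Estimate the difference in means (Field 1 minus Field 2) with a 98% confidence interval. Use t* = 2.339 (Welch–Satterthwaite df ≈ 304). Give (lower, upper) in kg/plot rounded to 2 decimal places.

(-21.17, -17.23)

Standard errors of each mean: 5/√92 = 0.5213 and 10/√228 = 0.6623.
SE(x̄₁ − x̄₂) = √(0.5213² + 0.6623²) = 0.8428 for independent samples with unequal variances.
With t* = 2.339, the margin is 2.339 × 0.8428 = 1.9713.
x̄₁ − x̄₂ = 39.5 − 58.7 = -19.2000; the interval is -19.2000 ± 1.9713 = (-21.17, -17.23).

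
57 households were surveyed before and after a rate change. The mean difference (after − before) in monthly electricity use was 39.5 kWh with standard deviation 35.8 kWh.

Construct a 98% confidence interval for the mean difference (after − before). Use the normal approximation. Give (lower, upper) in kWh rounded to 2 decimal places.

Paired design: SE = s_d/√n = 35.8/√57 = 4.7418.
z* = 2.326; margin of error = 2.326 × 4.7418 = 11.0294.
39.5 ± 11.0294 → (28.47, 50.53).

(28.47, 50.53)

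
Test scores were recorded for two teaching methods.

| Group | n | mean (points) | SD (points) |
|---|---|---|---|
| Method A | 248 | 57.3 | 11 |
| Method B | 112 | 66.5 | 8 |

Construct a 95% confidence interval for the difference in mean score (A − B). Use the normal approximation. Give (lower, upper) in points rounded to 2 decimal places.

(-11.22, -7.18)

Per-group SEs: s₁/√n₁ = 11/√248 = 0.6985, s₂/√n₂ = 8/√112 = 0.7559.
Unpooled SE of the difference: √(0.48790225 + 0.57138481) = 1.0292.
Margin of error = z* · SE = 1.960 × 1.0292 = 2.0172.
x̄₁ − x̄₂ = 57.3 − 66.5 = -9.2000.
CI: -9.2000 ± 2.0172 = (-11.22, -7.18).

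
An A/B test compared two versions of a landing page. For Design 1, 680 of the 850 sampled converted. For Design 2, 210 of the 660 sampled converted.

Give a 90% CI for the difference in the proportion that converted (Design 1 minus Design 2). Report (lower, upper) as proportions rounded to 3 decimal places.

(0.444, 0.519)

p̂₁ = 680/850 = 0.8000 and p̂₂ = 210/660 = 0.3182.
SE₁ = √(p̂₁(1−p̂₁)/n₁) = √(0.8000·0.2000/850) = 0.01372; SE₂ = √(0.3182·0.6818/660) = 0.01813.
Independent samples: SE of the difference = √(SE₁² + SE₂²) = √(0.0001882384 + 0.0003286969) = 0.02274.
z* for 90% confidence is 1.645, so the margin of error is 1.645 × 0.02274 = 0.03741.
Point estimate p̂₁ − p̂₂ = 0.8000 − 0.3182 = 0.4818.
0.4818 ± 0.03741 → (0.444, 0.519).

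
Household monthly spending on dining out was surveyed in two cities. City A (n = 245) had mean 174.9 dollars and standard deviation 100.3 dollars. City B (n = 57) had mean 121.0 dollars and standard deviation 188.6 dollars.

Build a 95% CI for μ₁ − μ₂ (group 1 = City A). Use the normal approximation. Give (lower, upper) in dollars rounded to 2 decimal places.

(3.35, 104.45)

SE₁ = s₁/√n₁ = 100.3/√245 = 6.4079; SE₂ = 188.6/√57 = 24.9807.
Independent samples, unequal variances: SE_diff = √(SE₁² + SE₂²) = √(41.06118241 + 624.03537249) = 25.7895.
z* = 1.960, so margin of error = 1.960 × 25.7895 = 50.5474.
Difference in means = 174.9 − 121.0 = 53.9000.
53.9000 ± 50.5474 → (3.35, 104.45).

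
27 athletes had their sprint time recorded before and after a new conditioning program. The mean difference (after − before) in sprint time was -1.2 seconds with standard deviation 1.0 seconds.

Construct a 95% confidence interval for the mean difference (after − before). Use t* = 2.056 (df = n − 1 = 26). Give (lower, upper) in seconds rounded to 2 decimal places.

This is a matched-pairs design, so SE = s_d/√n = 1.0/√27 = 0.1925.
Margin = 2.056 × 0.1925 = 0.3958; the interval is -1.2 ± 0.3958 = (-1.60, -0.80).

(-1.60, -0.80)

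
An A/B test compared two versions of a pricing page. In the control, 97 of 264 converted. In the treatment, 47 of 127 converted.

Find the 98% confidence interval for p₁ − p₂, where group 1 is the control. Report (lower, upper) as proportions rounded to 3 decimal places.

Sample proportions: 97/264 = 0.3674, 47/127 = 0.3701.
Each SE is √(p̂(1−p̂)/n): √(0.3674·0.6326/264) = 0.02967 and √(0.3701·0.6299/127) = 0.04284.
SE(p̂₁ − p̂₂) = √(SE₁² + SE₂²) = √(0.0008803089 + 0.0018352656) = 0.05211, since the two samples are independent.
At 98% confidence z* = 2.326; margin = 2.326 × 0.05211 = 0.12121.
The difference is 0.3674 − 0.3701 = -0.0027, so the interval is -0.0027 ± 0.12121 = (-0.124, 0.119).

(-0.124, 0.119)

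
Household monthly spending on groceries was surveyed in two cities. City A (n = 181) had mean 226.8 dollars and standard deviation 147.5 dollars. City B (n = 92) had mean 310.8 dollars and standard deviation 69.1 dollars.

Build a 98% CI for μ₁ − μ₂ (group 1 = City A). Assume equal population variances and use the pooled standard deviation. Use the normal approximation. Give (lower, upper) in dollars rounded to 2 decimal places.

(-121.74, -46.26)

s_p = √[((n₁−1)s₁² + (n₂−1)s₂²)/(n₁+n₂−2)] = √[(180·147.5² + 91·69.1²)/271] = 126.7044.
SE = 126.7044·√(1/181 + 1/92) = 16.2233.
With z* = 2.326, margin = 2.326 × 16.2233 = 37.7354.
x̄₁ − x̄₂ = 226.8 − 310.8 = -84.0000; interval -84.0000 ± 37.7354 = (-121.74, -46.26).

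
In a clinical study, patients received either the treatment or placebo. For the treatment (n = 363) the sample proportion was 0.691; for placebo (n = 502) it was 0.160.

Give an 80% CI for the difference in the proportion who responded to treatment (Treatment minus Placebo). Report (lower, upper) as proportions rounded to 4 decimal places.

Each SE is √(p̂(1−p̂)/n): √(0.6910·0.3090/363) = 0.02425 and √(0.1600·0.8400/502) = 0.01636.
SE(p̂₁ − p̂₂) = √(SE₁² + SE₂²) = √(0.0005880625 + 0.0002676496) = 0.02925, since the two samples are independent.
At 80% confidence z* = 1.282; margin = 1.282 × 0.02925 = 0.03750.
The difference is 0.6910 − 0.1600 = 0.5310, so the interval is 0.5310 ± 0.03750 = (0.4935, 0.5685).

(0.4935, 0.5685)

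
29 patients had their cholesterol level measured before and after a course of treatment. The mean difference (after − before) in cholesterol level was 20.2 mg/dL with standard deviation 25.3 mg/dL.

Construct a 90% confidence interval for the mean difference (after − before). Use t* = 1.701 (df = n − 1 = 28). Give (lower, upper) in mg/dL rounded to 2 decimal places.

Paired design: SE = s_d/√n = 25.3/√29 = 4.6981.
t* = 1.701; margin of error = 1.701 × 4.6981 = 7.9915.
20.2 ± 7.9915 → (12.21, 28.19).

(12.21, 28.19)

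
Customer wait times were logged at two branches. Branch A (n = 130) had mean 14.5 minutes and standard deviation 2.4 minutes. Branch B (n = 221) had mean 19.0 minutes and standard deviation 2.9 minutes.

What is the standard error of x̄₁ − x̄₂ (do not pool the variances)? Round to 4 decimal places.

0.2870

Per-group SEs: s₁/√n₁ = 2.4/√130 = 0.2105, s₂/√n₂ = 2.9/√221 = 0.1951.
Unpooled SE of the difference: √(0.04431025 + 0.03806401) = 0.2870.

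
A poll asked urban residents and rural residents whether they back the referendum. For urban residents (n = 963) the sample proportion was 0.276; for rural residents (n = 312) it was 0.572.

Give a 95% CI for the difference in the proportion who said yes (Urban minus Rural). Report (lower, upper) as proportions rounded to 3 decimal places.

SE₁ = √(p̂₁(1−p̂₁)/n₁) = √(0.2760·0.7240/963) = 0.01440; SE₂ = √(0.5720·0.4280/312) = 0.02801.
Independent samples: SE of the difference = √(SE₁² + SE₂²) = √(0.00020736 + 0.0007845601) = 0.03149.
z* for 95% confidence is 1.960, so the margin of error is 1.960 × 0.03149 = 0.06172.
Point estimate p̂₁ − p̂₂ = 0.2760 − 0.5720 = -0.2960.
-0.2960 ± 0.06172 → (-0.358, -0.234).

(-0.358, -0.234)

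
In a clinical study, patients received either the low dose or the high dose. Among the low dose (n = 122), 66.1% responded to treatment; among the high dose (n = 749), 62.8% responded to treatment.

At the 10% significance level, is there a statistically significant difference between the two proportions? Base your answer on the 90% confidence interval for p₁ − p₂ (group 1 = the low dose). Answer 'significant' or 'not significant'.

not significant

Each SE is √(p̂(1−p̂)/n): √(0.6610·0.3390/122) = 0.04286 and √(0.6280·0.3720/749) = 0.01766.
SE(p̂₁ − p̂₂) = √(SE₁² + SE₂²) = √(0.0018369796 + 0.0003118756) = 0.04636, since the two samples are independent.
At 90% confidence z* = 1.645; margin = 1.645 × 0.04636 = 0.07626.
The difference is 0.6610 − 0.6280 = 0.0330, so the interval is 0.0330 ± 0.07626 = (-0.04326, 0.10926).
The interval (-0.04326, 0.10926) contains 0, so the difference is not significant.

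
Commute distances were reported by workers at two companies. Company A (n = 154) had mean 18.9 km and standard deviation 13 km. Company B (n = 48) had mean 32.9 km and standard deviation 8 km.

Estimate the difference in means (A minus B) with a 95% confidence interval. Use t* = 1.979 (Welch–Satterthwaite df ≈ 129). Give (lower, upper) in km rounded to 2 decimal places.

(-17.09, -10.91)

Standard errors of each mean: 13/√154 = 1.0476 and 8/√48 = 1.1547.
SE(x̄₁ − x̄₂) = √(1.0476² + 1.1547²) = 1.5591 for independent samples with unequal variances.
With t* = 1.979, the margin is 1.979 × 1.5591 = 3.0855.
x̄₁ − x̄₂ = 18.9 − 32.9 = -14.0000; the interval is -14.0000 ± 3.0855 = (-17.09, -10.91).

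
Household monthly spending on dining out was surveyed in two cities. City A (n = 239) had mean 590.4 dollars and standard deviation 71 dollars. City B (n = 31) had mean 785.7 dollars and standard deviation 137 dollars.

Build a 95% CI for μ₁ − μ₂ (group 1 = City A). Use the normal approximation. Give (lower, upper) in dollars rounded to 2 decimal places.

(-244.36, -146.24)

Per-group SEs: s₁/√n₁ = 71/√239 = 4.5926, s₂/√n₂ = 137/√31 = 24.6059.
Unpooled SE of the difference: √(21.09197476 + 605.45031481) = 25.0308.
Margin of error = z* · SE = 1.960 × 25.0308 = 49.0604.
x̄₁ − x̄₂ = 590.4 − 785.7 = -195.3000.
CI: -195.3000 ± 49.0604 = (-244.36, -146.24).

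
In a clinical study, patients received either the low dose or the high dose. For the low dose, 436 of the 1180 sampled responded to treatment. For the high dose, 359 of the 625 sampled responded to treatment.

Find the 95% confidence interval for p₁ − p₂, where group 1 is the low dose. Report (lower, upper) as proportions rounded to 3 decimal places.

(-0.252, -0.157)

Sample proportions: 436/1180 = 0.3695, 359/625 = 0.5744.
Each SE is √(p̂(1−p̂)/n): √(0.3695·0.6305/1180) = 0.01405 and √(0.5744·0.4256/625) = 0.01978.
SE(p̂₁ − p̂₂) = √(SE₁² + SE₂²) = √(0.0001974025 + 0.0003912484) = 0.02426, since the two samples are independent.
At 95% confidence z* = 1.960; margin = 1.960 × 0.02426 = 0.04755.
The difference is 0.3695 − 0.5744 = -0.2049, so the interval is -0.2049 ± 0.04755 = (-0.252, -0.157).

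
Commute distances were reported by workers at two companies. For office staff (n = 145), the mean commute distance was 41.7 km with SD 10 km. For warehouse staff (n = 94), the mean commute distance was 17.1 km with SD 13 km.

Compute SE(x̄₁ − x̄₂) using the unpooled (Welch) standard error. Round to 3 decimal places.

1.577

SE₁ = s₁/√n₁ = 10/√145 = 0.8305; SE₂ = 13/√94 = 1.3408.
Independent samples, unequal variances: SE_diff = √(SE₁² + SE₂²) = √(0.68973025 + 1.79774464) = 1.5772.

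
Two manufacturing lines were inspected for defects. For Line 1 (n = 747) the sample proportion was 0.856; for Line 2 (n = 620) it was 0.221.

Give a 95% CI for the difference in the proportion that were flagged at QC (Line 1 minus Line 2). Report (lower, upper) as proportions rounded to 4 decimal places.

(0.5938, 0.6762)

SE₁ = √(p̂₁(1−p̂₁)/n₁) = √(0.8560·0.1440/747) = 0.01285; SE₂ = √(0.2210·0.7790/620) = 0.01666.
Independent samples: SE of the difference = √(SE₁² + SE₂²) = √(0.0001651225 + 0.0002775556) = 0.02104.
z* for 95% confidence is 1.960, so the margin of error is 1.960 × 0.02104 = 0.04124.
Point estimate p̂₁ − p̂₂ = 0.8560 − 0.2210 = 0.6350.
0.6350 ± 0.04124 → (0.5938, 0.6762).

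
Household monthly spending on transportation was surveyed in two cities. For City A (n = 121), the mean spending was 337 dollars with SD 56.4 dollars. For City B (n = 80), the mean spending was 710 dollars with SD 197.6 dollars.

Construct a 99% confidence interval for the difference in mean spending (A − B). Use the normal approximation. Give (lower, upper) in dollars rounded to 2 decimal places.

(-431.42, -314.58)

SE₁ = s₁/√n₁ = 56.4/√121 = 5.1273; SE₂ = 197.6/√80 = 22.0924.
Independent samples, unequal variances: SE_diff = √(SE₁² + SE₂²) = √(26.28920529 + 488.07413776) = 22.6796.
z* = 2.576, so margin of error = 2.576 × 22.6796 = 58.4226.
Difference in means = 337 − 710 = -373.0000.
-373.0000 ± 58.4226 → (-431.42, -314.58).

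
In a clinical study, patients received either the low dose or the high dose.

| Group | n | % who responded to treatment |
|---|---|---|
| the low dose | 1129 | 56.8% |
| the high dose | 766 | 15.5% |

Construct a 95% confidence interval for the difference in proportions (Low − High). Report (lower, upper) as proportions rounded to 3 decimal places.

(0.374, 0.452)

The two standard errors are √(0.5680×0.4320/1129) = 0.01474 and √(0.1550×0.8450/766) = 0.01308.
Because the samples are independent, SE_diff = √(0.01474² + 0.01308²) = 0.01971.
Using z* = 1.960 for 95%, ME = 1.960 × 0.01971 = 0.03863.
p̂₁ − p̂₂ = 0.4130; interval 0.4130 ± 0.03863 gives (0.374, 0.452).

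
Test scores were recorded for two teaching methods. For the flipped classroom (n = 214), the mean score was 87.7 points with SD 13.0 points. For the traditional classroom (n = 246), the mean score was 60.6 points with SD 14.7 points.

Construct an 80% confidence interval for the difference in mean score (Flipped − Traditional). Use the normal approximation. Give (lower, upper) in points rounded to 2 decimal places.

Per-group SEs: s₁/√n₁ = 13.0/√214 = 0.8887, s₂/√n₂ = 14.7/√246 = 0.9372.
Unpooled SE of the difference: √(0.78978769 + 0.87834384) = 1.2916.
Margin of error = z* · SE = 1.282 × 1.2916 = 1.6558.
x̄₁ − x̄₂ = 87.7 − 60.6 = 27.1000.
CI: 27.1000 ± 1.6558 = (25.44, 28.76).

(25.44, 28.76)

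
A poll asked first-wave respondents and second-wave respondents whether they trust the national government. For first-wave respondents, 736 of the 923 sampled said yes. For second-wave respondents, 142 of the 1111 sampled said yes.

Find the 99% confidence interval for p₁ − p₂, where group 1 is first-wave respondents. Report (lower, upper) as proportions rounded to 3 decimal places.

(0.627, 0.712)

Sample proportions: 736/923 = 0.7974, 142/1111 = 0.1278.
Each SE is √(p̂(1−p̂)/n): √(0.7974·0.2026/923) = 0.01323 and √(0.1278·0.8722/1111) = 0.01002.
SE(p̂₁ − p̂₂) = √(SE₁² + SE₂²) = √(0.0001750329 + 0.0001004004) = 0.01660, since the two samples are independent.
At 99% confidence z* = 2.576; margin = 2.576 × 0.01660 = 0.04276.
The difference is 0.7974 − 0.1278 = 0.6696, so the interval is 0.6696 ± 0.04276 = (0.627, 0.712).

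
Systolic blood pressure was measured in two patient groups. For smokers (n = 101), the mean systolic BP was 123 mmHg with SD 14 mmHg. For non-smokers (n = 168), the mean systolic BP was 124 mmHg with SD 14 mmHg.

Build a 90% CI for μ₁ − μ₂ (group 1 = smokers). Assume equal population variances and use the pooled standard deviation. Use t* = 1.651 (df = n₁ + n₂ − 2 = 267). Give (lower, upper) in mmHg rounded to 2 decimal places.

s_p = √[((n₁−1)s₁² + (n₂−1)s₂²)/(n₁+n₂−2)] = √[(100·14² + 167·14²)/267] = 14.0000.
SE = 14.0000·√(1/101 + 1/168) = 1.7627.
With t* = 1.651, margin = 1.651 × 1.7627 = 2.9102.
x̄₁ − x̄₂ = 123 − 124 = -1.0000; interval -1.0000 ± 2.9102 = (-3.91, 1.91).

(-3.91, 1.91)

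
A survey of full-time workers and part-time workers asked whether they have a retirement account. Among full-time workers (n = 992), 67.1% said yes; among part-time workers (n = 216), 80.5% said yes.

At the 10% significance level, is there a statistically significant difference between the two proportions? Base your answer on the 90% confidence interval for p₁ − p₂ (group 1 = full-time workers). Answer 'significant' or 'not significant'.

The two standard errors are √(0.6710×0.3290/992) = 0.01492 and √(0.8050×0.1950/216) = 0.02696.
Because the samples are independent, SE_diff = √(0.01492² + 0.02696²) = 0.03081.
Using z* = 1.645 for 90%, ME = 1.645 × 0.03081 = 0.05068.
p̂₁ − p̂₂ = -0.1340; interval -0.1340 ± 0.05068 gives (-0.18468, -0.08332).
The interval (-0.18468, -0.08332) does not contain 0, so the difference is significant.

significant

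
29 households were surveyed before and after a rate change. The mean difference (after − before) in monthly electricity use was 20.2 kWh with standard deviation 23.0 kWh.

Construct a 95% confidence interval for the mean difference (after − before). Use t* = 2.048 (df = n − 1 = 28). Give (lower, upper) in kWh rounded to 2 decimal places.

(11.45, 28.95)

Paired design: SE = s_d/√n = 23.0/√29 = 4.2710.
t* = 2.048; margin of error = 2.048 × 4.2710 = 8.7470.
20.2 ± 8.7470 → (11.45, 28.95).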